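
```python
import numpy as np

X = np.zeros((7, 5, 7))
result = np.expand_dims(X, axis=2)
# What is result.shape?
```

(7, 5, 1, 7)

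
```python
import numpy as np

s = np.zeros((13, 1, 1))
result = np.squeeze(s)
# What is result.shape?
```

(13,)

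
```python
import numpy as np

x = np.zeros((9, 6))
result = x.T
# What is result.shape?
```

(6, 9)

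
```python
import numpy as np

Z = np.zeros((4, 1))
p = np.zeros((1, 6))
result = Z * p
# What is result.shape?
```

(4, 6)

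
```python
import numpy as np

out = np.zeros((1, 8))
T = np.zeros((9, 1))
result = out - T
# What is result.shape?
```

(9, 8)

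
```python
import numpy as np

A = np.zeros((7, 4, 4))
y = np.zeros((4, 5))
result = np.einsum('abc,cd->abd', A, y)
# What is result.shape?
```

(7, 4, 5)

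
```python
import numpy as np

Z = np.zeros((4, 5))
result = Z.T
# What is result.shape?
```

(5, 4)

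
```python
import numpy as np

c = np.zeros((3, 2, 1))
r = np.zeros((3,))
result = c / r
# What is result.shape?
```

(3, 2, 3)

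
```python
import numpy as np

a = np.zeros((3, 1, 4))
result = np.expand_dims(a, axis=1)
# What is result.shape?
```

(3, 1, 1, 4)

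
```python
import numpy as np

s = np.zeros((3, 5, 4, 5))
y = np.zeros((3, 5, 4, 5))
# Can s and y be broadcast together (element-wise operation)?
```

Yes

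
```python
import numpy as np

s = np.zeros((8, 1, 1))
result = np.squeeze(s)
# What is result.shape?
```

(8,)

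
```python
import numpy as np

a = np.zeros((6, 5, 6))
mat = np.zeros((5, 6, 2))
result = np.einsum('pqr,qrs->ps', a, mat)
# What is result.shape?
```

(6, 2)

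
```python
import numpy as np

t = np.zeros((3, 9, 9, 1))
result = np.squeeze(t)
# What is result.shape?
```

(3, 9, 9)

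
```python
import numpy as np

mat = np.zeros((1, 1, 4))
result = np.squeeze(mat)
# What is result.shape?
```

(4,)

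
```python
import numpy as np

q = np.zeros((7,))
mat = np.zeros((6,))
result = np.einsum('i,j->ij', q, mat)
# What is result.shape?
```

(7, 6)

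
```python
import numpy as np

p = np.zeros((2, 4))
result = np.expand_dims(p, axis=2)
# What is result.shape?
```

(2, 4, 1)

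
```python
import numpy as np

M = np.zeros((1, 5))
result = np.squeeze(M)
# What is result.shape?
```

(5,)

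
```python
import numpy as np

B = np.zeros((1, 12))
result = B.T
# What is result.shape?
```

(12, 1)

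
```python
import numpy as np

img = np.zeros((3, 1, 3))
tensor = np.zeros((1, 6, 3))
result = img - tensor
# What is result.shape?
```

(3, 6, 3)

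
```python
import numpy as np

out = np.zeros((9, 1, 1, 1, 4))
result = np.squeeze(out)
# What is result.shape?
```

(9, 4)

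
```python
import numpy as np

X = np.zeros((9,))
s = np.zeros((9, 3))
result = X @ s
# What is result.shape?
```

(3,)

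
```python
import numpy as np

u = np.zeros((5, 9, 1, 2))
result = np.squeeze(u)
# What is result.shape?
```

(5, 9, 2)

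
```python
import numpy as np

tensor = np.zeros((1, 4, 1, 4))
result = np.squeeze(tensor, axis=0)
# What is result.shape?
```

(4, 1, 4)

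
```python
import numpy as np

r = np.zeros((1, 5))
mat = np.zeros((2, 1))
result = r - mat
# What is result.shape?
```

(2, 5)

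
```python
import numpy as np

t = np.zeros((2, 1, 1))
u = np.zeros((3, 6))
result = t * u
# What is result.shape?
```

(2, 3, 6)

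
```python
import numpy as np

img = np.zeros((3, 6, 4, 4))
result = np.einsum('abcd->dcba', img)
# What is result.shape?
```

(4, 4, 6, 3)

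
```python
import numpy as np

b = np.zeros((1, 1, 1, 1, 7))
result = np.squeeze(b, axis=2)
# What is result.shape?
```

(1, 1, 1, 7)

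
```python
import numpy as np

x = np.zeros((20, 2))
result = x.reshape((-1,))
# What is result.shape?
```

(40,)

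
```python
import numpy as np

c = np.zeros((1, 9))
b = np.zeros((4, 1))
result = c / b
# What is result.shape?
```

(4, 9)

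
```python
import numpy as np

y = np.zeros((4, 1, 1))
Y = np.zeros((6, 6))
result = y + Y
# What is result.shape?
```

(4, 6, 6)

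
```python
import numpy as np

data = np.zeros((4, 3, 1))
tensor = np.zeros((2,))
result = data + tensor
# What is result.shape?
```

(4, 3, 2)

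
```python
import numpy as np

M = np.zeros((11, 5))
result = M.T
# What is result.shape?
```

(5, 11)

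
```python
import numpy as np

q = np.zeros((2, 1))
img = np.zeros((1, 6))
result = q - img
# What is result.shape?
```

(2, 6)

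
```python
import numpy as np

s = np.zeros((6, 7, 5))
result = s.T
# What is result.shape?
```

(5, 7, 6)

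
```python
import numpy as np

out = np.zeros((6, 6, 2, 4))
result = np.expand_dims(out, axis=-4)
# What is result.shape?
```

(6, 1, 6, 2, 4)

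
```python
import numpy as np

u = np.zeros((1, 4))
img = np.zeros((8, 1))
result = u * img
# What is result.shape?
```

(8, 4)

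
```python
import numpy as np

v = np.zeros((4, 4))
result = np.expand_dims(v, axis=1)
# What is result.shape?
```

(4, 1, 4)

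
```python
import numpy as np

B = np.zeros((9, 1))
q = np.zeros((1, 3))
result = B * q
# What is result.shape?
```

(9, 3)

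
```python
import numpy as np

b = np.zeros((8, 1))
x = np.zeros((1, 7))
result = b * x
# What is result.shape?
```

(8, 7)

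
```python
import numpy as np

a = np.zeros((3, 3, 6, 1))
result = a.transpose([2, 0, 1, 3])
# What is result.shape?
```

(6, 3, 3, 1)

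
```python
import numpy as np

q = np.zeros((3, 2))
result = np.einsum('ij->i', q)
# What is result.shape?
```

(3,)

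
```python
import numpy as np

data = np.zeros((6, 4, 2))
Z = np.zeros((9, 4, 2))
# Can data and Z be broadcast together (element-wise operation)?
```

No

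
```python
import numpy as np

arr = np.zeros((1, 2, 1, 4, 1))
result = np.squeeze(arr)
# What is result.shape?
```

(2, 4)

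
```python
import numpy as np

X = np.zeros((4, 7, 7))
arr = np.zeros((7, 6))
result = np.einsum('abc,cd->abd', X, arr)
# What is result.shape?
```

(4, 7, 6)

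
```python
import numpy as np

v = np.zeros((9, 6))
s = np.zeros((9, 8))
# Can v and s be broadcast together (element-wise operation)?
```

No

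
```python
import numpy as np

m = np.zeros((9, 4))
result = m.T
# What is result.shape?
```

(4, 9)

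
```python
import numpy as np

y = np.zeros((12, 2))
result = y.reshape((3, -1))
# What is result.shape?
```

(3, 8)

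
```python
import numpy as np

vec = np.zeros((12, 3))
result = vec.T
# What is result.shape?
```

(3, 12)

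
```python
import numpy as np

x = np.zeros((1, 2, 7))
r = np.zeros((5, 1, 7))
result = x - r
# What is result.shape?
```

(5, 2, 7)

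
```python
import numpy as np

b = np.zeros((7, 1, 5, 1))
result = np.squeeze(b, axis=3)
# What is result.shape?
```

(7, 1, 5)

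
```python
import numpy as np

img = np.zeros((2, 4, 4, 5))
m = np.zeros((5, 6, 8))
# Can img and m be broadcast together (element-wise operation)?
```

No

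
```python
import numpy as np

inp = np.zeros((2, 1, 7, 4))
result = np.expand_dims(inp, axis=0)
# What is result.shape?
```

(1, 2, 1, 7, 4)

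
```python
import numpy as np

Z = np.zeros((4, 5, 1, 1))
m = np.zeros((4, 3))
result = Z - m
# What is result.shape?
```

(4, 5, 4, 3)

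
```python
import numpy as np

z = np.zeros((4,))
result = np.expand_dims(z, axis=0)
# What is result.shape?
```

(1, 4)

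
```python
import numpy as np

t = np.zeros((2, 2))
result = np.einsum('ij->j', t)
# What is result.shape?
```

(2,)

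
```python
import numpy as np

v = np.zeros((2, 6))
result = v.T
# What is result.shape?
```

(6, 2)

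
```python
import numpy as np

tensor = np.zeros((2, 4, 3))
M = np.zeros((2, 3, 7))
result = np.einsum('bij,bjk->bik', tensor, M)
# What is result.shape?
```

(2, 4, 7)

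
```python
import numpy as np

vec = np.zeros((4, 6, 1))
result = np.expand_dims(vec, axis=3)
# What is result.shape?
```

(4, 6, 1, 1)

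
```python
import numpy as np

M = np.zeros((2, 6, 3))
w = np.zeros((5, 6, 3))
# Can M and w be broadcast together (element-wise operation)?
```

No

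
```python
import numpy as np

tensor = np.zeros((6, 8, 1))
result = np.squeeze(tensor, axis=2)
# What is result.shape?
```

(6, 8)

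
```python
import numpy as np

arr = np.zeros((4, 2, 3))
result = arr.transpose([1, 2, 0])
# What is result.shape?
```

(2, 3, 4)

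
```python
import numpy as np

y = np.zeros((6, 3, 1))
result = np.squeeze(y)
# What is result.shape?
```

(6, 3)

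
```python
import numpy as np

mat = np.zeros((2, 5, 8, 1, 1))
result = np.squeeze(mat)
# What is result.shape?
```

(2, 5, 8)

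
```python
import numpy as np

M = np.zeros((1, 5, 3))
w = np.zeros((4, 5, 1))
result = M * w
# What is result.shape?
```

(4, 5, 3)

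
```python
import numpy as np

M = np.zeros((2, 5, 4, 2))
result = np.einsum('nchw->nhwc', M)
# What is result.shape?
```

(2, 4, 2, 5)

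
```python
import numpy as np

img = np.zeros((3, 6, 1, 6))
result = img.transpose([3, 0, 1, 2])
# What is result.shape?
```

(6, 3, 6, 1)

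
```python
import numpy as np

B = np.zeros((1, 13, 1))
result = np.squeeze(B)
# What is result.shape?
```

(13,)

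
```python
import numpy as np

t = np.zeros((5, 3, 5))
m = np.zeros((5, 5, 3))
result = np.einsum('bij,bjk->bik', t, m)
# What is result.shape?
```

(5, 3, 3)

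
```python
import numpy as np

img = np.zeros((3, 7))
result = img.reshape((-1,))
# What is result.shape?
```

(21,)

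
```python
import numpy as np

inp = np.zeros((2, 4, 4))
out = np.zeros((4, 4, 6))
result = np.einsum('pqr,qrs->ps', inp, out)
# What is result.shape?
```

(2, 6)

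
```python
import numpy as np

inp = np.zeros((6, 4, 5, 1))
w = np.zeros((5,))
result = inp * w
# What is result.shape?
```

(6, 4, 5, 5)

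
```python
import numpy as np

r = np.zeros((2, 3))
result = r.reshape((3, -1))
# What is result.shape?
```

(3, 2)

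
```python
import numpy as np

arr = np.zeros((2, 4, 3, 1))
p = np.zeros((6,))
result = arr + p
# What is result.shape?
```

(2, 4, 3, 6)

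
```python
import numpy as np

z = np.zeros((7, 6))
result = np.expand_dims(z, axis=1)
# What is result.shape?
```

(7, 1, 6)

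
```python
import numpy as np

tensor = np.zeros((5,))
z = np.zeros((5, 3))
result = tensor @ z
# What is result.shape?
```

(3,)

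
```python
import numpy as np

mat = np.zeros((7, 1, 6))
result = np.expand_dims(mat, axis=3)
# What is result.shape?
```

(7, 1, 6, 1)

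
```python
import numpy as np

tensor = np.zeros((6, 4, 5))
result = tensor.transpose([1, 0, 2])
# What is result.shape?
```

(4, 6, 5)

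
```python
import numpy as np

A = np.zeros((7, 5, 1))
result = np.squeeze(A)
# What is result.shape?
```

(7, 5)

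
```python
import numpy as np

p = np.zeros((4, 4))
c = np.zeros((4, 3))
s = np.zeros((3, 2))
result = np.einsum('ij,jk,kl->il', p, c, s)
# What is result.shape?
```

(4, 2)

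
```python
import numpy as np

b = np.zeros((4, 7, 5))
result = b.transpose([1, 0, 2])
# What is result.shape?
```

(7, 4, 5)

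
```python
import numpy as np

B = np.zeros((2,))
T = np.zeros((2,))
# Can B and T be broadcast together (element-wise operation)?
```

Yes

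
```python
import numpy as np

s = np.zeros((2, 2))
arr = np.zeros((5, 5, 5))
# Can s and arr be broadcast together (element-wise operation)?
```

No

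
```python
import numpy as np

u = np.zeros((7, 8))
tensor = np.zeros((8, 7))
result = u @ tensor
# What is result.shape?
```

(7, 7)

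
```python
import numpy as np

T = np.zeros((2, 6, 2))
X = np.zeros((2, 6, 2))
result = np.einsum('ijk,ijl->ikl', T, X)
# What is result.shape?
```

(2, 2, 2)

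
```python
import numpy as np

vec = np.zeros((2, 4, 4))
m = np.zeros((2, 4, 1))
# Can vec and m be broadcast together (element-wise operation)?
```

Yes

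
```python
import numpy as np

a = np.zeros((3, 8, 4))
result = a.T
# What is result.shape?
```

(4, 8, 3)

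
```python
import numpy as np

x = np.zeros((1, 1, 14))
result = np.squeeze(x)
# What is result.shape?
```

(14,)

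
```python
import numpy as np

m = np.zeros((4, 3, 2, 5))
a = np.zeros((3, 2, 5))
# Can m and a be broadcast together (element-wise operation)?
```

Yes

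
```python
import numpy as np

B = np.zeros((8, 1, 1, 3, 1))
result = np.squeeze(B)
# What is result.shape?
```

(8, 3)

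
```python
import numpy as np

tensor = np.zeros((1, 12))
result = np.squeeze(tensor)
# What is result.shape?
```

(12,)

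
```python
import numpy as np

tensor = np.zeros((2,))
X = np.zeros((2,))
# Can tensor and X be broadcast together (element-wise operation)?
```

Yes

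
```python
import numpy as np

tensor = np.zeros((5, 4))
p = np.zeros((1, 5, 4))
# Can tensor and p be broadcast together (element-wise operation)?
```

Yes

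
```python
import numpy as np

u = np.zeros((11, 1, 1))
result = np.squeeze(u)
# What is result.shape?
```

(11,)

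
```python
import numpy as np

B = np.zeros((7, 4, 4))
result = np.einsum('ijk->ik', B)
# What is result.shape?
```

(7, 4)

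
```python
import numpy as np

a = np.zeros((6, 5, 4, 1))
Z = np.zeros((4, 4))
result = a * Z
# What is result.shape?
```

(6, 5, 4, 4)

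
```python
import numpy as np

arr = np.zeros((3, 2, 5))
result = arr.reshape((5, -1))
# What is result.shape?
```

(5, 6)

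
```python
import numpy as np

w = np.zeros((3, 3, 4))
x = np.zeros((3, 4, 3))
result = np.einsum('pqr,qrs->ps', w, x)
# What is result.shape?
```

(3, 3)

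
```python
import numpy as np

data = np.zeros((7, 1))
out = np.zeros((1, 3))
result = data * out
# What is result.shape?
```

(7, 3)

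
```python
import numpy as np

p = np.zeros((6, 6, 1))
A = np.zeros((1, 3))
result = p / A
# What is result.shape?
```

(6, 6, 3)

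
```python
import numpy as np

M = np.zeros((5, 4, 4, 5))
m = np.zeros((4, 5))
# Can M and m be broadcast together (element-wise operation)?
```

Yes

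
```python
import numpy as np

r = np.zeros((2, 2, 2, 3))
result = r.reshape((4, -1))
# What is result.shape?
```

(4, 6)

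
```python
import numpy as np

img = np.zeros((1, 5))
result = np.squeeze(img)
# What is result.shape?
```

(5,)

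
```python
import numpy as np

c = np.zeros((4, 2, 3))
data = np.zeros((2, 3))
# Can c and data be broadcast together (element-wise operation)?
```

Yes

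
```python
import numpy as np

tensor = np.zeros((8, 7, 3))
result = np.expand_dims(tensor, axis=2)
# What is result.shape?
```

(8, 7, 1, 3)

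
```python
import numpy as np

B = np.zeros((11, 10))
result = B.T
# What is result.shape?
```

(10, 11)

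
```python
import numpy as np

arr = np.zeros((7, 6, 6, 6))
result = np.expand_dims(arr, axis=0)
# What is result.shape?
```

(1, 7, 6, 6, 6)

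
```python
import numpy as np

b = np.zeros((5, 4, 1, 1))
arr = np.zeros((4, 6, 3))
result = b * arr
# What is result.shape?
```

(5, 4, 6, 3)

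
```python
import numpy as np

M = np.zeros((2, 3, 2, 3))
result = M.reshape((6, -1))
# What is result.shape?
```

(6, 6)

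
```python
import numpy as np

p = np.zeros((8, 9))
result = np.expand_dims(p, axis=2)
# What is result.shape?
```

(8, 9, 1)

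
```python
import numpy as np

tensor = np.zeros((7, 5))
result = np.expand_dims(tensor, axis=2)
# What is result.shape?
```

(7, 5, 1)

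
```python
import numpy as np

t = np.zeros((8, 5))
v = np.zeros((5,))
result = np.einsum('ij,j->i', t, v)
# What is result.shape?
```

(8,)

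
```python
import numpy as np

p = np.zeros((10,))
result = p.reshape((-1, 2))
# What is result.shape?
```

(5, 2)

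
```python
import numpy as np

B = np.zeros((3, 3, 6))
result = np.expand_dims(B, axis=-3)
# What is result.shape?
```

(3, 1, 3, 6)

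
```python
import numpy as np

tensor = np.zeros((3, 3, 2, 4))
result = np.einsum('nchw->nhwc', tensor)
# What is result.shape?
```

(3, 2, 4, 3)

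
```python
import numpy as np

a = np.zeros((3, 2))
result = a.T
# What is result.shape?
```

(2, 3)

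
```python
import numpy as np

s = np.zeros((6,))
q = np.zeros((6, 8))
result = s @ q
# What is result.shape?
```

(8,)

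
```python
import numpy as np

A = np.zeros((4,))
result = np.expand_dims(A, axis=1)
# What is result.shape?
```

(4, 1)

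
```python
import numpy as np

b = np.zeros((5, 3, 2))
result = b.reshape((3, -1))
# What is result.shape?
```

(3, 10)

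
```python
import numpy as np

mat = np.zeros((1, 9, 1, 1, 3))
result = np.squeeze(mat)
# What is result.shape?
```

(9, 3)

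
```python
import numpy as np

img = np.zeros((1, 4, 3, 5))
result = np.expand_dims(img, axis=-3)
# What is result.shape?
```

(1, 4, 1, 3, 5)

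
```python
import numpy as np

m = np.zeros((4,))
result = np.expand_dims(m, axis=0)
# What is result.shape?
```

(1, 4)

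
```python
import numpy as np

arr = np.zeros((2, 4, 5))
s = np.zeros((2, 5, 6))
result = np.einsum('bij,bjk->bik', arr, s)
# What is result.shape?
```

(2, 4, 6)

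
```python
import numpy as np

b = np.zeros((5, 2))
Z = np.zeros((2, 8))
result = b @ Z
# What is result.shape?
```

(5, 8)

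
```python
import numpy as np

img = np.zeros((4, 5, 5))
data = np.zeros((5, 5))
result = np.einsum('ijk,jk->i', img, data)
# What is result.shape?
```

(4,)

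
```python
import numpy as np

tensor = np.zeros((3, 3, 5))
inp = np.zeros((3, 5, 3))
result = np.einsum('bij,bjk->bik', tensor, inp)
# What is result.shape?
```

(3, 3, 3)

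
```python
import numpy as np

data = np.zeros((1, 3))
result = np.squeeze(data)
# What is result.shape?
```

(3,)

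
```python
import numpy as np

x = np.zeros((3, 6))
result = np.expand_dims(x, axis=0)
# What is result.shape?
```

(1, 3, 6)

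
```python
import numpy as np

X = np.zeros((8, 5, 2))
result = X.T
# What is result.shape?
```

(2, 5, 8)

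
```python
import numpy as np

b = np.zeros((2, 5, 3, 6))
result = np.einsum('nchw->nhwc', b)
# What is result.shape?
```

(2, 3, 6, 5)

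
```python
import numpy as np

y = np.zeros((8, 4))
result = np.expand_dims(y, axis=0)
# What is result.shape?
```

(1, 8, 4)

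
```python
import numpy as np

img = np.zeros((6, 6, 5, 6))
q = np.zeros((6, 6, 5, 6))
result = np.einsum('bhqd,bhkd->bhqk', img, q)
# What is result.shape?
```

(6, 6, 5, 5)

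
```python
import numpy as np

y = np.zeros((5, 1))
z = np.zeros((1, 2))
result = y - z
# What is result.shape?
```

(5, 2)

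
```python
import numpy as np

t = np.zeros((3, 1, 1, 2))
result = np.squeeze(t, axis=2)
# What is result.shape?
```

(3, 1, 2)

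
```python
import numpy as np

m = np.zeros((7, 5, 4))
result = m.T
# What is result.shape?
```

(4, 5, 7)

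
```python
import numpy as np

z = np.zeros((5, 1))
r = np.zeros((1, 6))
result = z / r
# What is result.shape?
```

(5, 6)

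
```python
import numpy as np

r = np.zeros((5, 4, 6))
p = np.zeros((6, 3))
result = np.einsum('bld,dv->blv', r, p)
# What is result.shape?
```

(5, 4, 3)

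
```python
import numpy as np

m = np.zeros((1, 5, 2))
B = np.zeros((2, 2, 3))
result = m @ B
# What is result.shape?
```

(2, 5, 3)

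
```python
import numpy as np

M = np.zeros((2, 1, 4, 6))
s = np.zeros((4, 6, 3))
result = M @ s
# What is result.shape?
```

(2, 4, 4, 3)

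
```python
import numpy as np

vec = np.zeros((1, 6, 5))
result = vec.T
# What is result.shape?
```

(5, 6, 1)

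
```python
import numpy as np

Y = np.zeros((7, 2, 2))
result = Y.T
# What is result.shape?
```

(2, 2, 7)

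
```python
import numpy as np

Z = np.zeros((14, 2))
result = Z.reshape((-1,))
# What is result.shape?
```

(28,)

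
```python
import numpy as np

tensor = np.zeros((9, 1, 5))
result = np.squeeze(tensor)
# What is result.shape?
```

(9, 5)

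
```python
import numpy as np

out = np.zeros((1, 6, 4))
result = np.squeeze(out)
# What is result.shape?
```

(6, 4)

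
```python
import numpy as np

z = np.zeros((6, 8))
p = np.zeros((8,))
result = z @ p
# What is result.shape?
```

(6,)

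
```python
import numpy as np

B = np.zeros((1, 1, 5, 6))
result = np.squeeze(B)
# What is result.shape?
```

(5, 6)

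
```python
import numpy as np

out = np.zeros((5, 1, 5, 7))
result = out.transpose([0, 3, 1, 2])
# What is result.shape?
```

(5, 7, 1, 5)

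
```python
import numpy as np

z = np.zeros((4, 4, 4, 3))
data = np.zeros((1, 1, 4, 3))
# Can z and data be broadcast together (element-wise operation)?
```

Yes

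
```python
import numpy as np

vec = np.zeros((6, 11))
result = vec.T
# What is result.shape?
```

(11, 6)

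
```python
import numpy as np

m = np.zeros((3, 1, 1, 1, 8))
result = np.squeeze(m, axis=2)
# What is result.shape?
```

(3, 1, 1, 8)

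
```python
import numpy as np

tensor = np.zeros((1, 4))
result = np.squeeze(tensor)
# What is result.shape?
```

(4,)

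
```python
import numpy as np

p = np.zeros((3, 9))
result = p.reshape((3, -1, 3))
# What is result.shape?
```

(3, 3, 3)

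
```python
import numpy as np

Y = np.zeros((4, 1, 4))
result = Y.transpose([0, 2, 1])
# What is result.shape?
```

(4, 4, 1)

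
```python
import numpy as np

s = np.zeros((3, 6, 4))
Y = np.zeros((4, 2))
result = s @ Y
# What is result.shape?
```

(3, 6, 2)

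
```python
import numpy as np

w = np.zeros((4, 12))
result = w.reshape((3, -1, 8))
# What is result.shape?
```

(3, 2, 8)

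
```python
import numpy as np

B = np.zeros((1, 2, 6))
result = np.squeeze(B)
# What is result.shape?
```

(2, 6)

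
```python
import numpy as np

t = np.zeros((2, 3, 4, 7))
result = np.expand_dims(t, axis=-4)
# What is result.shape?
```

(2, 1, 3, 4, 7)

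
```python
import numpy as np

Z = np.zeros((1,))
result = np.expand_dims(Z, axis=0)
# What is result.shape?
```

(1, 1)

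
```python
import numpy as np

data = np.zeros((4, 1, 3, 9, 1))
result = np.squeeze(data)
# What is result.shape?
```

(4, 3, 9)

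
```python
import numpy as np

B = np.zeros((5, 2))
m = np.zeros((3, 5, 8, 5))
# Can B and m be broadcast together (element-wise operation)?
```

No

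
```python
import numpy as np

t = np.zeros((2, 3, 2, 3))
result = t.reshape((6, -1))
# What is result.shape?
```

(6, 6)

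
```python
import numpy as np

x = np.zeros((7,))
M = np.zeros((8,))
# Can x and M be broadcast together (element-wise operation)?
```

No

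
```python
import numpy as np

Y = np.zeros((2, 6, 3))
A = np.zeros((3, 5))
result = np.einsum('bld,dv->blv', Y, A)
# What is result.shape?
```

(2, 6, 5)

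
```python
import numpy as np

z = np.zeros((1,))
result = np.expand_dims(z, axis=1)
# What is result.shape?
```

(1, 1)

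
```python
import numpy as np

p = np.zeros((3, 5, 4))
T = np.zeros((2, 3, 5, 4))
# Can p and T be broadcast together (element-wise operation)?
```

Yes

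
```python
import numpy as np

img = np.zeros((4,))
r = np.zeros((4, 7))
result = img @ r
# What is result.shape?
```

(7,)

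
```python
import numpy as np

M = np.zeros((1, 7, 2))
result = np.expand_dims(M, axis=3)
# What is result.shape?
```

(1, 7, 2, 1)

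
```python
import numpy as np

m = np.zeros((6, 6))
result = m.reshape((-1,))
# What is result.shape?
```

(36,)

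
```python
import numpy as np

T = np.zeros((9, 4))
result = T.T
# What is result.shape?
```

(4, 9)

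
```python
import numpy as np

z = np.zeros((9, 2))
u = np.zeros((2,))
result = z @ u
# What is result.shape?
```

(9,)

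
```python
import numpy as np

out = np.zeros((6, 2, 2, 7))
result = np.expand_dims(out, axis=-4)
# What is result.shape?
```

(6, 1, 2, 2, 7)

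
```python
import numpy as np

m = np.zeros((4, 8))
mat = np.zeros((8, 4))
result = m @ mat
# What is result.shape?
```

(4, 4)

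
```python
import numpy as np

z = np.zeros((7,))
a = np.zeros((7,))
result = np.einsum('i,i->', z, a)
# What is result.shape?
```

()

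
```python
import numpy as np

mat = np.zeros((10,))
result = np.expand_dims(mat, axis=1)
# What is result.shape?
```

(10, 1)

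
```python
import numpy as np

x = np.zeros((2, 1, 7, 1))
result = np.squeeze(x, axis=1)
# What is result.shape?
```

(2, 7, 1)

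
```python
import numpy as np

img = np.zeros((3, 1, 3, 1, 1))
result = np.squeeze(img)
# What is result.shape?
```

(3, 3)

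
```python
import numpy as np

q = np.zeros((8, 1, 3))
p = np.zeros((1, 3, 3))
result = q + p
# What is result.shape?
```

(8, 3, 3)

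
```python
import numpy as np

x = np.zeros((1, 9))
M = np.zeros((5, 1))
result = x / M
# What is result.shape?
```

(5, 9)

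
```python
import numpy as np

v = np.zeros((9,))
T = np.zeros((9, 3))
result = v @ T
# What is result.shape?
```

(3,)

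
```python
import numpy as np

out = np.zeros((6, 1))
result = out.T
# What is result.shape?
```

(1, 6)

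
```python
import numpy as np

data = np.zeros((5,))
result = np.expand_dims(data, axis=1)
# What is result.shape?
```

(5, 1)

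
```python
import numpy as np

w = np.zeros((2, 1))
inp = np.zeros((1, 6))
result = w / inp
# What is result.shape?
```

(2, 6)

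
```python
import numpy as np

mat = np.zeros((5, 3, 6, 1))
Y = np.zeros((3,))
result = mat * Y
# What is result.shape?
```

(5, 3, 6, 3)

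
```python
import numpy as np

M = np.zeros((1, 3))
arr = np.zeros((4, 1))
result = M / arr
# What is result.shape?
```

(4, 3)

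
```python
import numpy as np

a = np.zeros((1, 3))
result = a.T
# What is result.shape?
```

(3, 1)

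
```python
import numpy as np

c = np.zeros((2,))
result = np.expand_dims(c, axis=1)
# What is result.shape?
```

(2, 1)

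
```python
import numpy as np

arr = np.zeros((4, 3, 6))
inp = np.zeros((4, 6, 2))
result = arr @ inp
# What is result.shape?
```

(4, 3, 2)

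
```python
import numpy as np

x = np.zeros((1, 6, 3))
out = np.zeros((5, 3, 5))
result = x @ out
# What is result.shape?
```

(5, 6, 5)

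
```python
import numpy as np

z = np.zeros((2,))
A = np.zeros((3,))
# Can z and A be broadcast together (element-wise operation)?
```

No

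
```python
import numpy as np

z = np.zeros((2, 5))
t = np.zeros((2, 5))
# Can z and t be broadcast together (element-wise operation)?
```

Yes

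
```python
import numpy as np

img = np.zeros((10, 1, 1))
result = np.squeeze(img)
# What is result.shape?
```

(10,)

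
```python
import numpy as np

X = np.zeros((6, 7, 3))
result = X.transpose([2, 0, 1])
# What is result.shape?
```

(3, 6, 7)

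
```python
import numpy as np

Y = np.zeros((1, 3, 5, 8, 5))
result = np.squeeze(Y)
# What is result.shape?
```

(3, 5, 8, 5)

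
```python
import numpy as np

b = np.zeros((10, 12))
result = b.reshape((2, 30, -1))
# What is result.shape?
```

(2, 30, 2)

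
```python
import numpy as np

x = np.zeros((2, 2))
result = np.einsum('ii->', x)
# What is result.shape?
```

()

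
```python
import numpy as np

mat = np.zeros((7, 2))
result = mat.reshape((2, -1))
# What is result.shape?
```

(2, 7)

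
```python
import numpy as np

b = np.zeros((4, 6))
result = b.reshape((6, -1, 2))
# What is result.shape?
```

(6, 2, 2)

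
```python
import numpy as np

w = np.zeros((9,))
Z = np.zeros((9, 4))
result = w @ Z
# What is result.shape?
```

(4,)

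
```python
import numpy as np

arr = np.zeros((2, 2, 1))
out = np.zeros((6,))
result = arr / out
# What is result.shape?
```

(2, 2, 6)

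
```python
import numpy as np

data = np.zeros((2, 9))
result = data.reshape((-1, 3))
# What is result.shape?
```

(6, 3)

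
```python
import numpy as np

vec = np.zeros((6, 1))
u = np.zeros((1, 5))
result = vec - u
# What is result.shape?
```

(6, 5)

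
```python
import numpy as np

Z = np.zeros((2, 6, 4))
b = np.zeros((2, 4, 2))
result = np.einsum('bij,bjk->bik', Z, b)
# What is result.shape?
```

(2, 6, 2)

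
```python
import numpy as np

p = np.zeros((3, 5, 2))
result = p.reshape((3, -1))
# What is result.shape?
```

(3, 10)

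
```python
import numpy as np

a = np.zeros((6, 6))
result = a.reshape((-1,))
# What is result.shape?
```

(36,)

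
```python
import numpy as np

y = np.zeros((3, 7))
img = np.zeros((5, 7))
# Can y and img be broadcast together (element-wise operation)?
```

No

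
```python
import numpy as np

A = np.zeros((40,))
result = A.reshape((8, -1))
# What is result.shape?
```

(8, 5)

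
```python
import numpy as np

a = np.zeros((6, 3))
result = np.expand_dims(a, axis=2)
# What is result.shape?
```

(6, 3, 1)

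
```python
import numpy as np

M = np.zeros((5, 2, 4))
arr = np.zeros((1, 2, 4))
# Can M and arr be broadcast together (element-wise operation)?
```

Yes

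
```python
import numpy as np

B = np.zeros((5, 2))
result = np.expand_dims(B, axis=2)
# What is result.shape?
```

(5, 2, 1)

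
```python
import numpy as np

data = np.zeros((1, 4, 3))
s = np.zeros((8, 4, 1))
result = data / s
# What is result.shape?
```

(8, 4, 3)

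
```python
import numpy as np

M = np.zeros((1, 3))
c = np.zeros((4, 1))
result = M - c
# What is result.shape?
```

(4, 3)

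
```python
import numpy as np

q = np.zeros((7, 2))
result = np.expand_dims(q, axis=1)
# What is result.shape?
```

(7, 1, 2)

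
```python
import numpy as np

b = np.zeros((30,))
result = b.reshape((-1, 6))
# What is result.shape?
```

(5, 6)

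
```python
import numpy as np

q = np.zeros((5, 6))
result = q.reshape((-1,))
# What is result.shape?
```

(30,)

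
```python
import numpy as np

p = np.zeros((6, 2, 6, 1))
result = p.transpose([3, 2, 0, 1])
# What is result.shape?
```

(1, 6, 6, 2)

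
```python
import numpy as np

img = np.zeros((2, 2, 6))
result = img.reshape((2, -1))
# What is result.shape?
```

(2, 12)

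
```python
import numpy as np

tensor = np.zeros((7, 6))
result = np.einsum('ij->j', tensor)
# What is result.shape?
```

(6,)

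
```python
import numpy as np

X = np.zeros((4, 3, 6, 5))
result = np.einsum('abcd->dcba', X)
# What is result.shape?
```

(5, 6, 3, 4)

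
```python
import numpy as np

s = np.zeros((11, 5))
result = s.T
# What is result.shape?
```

(5, 11)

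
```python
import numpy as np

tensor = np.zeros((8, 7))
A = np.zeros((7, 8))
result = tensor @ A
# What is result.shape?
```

(8, 8)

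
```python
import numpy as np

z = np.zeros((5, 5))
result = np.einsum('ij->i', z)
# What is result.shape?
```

(5,)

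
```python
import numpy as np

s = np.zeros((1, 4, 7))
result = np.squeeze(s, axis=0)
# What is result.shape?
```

(4, 7)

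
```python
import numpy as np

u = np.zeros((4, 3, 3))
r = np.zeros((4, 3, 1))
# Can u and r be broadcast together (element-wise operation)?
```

Yes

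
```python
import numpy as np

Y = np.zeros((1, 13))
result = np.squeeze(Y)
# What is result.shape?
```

(13,)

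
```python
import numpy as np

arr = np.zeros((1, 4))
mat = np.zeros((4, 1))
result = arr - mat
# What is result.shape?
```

(4, 4)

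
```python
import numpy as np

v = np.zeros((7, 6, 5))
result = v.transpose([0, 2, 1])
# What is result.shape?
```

(7, 5, 6)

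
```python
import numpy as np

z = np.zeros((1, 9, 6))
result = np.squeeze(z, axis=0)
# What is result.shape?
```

(9, 6)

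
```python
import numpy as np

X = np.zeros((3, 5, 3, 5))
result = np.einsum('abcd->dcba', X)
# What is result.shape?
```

(5, 3, 5, 3)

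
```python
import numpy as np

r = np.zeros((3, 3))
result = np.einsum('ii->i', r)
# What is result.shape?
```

(3,)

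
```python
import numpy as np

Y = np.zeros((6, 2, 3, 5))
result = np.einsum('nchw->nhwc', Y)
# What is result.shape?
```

(6, 3, 5, 2)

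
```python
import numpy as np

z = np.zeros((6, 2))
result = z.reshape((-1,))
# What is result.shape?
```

(12,)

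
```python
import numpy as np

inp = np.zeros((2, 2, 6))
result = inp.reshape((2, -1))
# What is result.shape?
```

(2, 12)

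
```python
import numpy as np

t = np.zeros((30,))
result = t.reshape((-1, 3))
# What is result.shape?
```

(10, 3)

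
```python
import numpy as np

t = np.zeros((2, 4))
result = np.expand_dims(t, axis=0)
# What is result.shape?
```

(1, 2, 4)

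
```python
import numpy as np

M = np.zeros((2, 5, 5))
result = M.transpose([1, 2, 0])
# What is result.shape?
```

(5, 5, 2)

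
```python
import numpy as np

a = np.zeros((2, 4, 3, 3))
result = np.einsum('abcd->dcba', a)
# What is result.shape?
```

(3, 3, 4, 2)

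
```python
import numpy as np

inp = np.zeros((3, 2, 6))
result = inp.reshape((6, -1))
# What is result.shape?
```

(6, 6)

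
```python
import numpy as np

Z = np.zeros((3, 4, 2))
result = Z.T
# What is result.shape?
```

(2, 4, 3)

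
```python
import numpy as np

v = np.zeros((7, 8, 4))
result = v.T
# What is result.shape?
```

(4, 8, 7)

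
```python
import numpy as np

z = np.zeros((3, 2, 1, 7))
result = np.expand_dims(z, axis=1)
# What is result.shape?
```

(3, 1, 2, 1, 7)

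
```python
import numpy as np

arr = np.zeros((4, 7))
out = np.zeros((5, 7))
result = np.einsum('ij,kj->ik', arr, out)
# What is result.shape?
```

(4, 5)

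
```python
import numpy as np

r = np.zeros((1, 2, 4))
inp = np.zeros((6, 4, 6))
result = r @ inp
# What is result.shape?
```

(6, 2, 6)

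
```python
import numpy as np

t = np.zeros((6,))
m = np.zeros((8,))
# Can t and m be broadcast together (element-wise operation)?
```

No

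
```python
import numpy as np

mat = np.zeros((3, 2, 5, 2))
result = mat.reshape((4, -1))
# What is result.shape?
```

(4, 15)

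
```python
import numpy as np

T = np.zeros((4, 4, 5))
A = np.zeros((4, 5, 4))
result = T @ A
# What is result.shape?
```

(4, 4, 4)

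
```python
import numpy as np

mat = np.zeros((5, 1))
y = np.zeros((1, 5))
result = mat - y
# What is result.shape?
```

(5, 5)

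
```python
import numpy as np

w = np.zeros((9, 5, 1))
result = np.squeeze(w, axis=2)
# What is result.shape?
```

(9, 5)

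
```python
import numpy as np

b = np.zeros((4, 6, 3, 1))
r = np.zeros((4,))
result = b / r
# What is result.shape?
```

(4, 6, 3, 4)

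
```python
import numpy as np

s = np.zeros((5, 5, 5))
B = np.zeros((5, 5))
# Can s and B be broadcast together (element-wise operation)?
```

Yes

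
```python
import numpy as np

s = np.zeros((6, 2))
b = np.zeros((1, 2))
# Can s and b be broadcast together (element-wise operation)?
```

Yes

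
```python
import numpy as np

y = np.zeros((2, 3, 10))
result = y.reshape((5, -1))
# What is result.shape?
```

(5, 12)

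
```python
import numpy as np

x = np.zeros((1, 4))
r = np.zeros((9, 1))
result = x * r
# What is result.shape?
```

(9, 4)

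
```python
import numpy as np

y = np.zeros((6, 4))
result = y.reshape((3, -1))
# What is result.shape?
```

(3, 8)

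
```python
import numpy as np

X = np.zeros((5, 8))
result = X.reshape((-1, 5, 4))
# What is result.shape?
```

(2, 5, 4)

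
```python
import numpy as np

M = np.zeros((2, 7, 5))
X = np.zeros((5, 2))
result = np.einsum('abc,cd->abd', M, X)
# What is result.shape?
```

(2, 7, 2)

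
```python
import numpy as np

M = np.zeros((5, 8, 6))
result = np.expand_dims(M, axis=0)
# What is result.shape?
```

(1, 5, 8, 6)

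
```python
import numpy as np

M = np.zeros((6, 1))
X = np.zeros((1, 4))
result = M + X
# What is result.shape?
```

(6, 4)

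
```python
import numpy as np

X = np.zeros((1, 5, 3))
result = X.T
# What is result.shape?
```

(3, 5, 1)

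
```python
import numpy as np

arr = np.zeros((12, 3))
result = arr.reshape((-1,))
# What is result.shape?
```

(36,)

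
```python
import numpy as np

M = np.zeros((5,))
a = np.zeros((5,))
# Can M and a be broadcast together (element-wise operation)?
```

Yes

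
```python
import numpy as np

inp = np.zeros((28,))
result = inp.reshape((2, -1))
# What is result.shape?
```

(2, 14)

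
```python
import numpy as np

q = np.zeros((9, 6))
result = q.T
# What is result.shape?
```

(6, 9)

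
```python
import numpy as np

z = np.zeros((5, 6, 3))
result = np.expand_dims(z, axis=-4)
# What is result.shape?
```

(1, 5, 6, 3)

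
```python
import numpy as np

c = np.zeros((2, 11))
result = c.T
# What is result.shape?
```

(11, 2)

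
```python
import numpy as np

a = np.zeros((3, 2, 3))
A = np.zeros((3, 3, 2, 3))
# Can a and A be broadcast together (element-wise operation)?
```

Yes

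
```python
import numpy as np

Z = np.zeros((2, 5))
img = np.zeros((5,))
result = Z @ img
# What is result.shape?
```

(2,)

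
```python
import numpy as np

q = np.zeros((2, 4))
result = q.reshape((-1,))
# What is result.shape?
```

(8,)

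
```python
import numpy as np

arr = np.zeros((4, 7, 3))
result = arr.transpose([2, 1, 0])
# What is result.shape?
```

(3, 7, 4)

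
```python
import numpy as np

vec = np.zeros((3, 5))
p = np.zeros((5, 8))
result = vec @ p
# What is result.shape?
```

(3, 8)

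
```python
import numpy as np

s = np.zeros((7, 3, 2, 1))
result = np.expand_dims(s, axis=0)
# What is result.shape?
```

(1, 7, 3, 2, 1)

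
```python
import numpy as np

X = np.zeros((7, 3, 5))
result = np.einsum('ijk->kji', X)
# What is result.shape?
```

(5, 3, 7)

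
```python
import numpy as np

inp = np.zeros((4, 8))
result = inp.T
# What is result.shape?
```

(8, 4)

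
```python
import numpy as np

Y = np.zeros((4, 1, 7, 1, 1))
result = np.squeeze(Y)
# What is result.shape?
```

(4, 7)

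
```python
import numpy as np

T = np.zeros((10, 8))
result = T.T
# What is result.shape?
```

(8, 10)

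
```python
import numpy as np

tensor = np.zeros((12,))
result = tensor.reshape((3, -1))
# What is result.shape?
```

(3, 4)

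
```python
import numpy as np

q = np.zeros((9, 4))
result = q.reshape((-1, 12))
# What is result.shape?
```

(3, 12)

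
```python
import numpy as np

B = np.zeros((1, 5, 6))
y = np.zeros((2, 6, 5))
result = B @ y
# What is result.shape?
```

(2, 5, 5)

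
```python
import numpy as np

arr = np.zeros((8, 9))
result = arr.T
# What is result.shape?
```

(9, 8)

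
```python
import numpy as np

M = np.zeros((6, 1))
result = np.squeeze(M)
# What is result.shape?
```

(6,)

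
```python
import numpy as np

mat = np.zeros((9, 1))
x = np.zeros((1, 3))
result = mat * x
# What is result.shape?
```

(9, 3)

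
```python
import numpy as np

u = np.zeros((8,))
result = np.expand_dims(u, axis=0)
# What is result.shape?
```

(1, 8)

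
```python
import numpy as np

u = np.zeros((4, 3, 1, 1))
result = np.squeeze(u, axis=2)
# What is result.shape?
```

(4, 3, 1)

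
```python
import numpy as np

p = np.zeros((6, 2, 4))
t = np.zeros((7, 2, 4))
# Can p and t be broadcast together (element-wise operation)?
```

No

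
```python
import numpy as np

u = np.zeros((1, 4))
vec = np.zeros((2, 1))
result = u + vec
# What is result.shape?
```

(2, 4)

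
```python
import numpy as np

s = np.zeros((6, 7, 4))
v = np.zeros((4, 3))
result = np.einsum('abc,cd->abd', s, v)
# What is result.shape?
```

(6, 7, 3)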